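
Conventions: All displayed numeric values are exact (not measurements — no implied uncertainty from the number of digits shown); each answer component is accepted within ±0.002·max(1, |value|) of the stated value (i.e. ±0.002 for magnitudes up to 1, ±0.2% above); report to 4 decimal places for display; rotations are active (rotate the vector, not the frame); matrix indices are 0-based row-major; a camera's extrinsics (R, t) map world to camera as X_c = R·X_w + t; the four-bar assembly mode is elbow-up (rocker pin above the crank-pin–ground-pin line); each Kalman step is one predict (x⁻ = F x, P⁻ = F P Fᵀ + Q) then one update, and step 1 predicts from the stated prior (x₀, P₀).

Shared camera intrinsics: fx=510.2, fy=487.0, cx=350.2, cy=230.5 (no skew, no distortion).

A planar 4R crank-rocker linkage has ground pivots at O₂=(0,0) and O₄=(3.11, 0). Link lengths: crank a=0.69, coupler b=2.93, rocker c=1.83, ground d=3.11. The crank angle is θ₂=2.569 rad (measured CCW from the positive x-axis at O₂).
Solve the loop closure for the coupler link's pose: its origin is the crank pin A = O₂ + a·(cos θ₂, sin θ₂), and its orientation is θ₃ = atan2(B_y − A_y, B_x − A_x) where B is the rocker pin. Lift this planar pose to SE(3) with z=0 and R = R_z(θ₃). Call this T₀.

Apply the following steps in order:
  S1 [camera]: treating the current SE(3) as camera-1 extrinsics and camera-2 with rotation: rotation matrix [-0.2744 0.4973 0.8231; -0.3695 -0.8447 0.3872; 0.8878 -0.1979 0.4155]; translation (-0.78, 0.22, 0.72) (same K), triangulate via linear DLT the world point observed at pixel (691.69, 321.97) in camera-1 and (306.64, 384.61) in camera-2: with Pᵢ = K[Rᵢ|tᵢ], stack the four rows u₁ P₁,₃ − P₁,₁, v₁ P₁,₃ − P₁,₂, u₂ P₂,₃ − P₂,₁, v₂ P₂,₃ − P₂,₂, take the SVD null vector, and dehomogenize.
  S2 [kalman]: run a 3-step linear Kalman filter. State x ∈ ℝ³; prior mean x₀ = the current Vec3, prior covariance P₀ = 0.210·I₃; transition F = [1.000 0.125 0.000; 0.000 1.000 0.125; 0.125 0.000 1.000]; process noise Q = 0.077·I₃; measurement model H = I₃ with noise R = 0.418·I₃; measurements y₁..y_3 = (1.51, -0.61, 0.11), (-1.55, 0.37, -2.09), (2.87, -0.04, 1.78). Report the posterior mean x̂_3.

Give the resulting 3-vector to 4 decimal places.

result = (1.1868, -0.0845, 0.7174)

source (fourbar_fk): coupler pose = R=[0.9184 -0.3957 0.0000; 0.3957 0.9184 0.0000; 0.0000 0.0000 1.0000], t=(-0.5799, 0.3739, 0.0000)
after S1 (triangulate): (1.4732, -0.7187, 1.5798)
after S2 (kf_track): (1.1868, -0.0845, 0.7174)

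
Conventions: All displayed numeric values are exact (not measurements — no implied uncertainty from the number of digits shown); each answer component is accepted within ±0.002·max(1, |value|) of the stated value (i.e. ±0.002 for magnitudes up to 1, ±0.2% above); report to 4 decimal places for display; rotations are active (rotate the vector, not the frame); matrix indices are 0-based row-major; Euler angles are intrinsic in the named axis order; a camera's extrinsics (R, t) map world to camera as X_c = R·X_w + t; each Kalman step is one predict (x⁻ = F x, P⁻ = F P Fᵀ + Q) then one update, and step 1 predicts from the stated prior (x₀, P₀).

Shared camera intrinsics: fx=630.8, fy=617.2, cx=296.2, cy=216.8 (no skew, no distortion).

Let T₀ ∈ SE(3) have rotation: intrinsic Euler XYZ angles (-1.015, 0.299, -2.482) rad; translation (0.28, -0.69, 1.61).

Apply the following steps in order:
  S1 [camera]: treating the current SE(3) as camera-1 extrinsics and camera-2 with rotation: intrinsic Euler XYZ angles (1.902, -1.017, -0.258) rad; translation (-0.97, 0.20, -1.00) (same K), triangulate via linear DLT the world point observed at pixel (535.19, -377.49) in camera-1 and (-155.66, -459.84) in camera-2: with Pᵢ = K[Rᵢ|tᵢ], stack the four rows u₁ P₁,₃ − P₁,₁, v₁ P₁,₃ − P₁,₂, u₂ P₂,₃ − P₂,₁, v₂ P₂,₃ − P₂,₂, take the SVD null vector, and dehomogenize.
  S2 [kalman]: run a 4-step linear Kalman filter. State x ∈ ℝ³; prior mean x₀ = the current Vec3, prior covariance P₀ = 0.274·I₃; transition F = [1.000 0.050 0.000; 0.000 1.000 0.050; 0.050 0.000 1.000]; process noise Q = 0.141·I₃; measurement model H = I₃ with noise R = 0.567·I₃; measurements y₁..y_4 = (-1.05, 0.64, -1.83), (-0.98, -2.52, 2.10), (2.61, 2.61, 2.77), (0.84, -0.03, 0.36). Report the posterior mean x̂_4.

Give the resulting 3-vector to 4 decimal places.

result = (0.7776, 0.5316, 0.8805)

after S1 (triangulate): (0.0995, 1.3618, -0.6846)
after S2 (kf_track): (0.7776, 0.5316, 0.8805)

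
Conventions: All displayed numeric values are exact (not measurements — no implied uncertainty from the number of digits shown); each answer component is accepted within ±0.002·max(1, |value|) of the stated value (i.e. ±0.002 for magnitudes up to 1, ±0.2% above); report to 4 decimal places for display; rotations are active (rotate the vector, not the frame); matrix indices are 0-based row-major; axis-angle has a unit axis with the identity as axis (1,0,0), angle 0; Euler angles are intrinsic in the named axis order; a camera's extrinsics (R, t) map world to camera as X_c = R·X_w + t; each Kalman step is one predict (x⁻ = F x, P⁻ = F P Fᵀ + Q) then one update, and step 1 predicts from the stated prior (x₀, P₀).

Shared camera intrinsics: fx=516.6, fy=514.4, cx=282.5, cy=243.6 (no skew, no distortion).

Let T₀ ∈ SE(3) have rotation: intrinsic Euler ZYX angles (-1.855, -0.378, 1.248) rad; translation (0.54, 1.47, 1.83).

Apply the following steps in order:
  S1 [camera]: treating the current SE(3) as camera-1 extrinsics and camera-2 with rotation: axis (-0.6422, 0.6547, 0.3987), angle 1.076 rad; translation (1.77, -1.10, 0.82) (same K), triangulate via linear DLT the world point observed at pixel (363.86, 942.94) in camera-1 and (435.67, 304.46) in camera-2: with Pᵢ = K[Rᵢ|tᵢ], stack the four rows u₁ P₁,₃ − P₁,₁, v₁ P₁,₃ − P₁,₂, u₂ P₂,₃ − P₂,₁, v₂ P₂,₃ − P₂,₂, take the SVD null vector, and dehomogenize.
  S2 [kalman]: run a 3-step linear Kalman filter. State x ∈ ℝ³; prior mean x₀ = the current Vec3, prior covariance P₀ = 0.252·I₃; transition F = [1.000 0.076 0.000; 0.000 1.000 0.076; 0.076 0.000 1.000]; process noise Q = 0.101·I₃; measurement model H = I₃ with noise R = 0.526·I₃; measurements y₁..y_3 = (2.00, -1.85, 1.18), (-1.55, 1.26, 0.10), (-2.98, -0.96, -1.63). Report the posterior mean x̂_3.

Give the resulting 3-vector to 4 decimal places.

after S1 (triangulate): (-1.4916, 1.0895, 1.0982)
after S2 (kf_track): (-1.5215, -0.0921, -0.2465)

result = (-1.5215, -0.0921, -0.2465)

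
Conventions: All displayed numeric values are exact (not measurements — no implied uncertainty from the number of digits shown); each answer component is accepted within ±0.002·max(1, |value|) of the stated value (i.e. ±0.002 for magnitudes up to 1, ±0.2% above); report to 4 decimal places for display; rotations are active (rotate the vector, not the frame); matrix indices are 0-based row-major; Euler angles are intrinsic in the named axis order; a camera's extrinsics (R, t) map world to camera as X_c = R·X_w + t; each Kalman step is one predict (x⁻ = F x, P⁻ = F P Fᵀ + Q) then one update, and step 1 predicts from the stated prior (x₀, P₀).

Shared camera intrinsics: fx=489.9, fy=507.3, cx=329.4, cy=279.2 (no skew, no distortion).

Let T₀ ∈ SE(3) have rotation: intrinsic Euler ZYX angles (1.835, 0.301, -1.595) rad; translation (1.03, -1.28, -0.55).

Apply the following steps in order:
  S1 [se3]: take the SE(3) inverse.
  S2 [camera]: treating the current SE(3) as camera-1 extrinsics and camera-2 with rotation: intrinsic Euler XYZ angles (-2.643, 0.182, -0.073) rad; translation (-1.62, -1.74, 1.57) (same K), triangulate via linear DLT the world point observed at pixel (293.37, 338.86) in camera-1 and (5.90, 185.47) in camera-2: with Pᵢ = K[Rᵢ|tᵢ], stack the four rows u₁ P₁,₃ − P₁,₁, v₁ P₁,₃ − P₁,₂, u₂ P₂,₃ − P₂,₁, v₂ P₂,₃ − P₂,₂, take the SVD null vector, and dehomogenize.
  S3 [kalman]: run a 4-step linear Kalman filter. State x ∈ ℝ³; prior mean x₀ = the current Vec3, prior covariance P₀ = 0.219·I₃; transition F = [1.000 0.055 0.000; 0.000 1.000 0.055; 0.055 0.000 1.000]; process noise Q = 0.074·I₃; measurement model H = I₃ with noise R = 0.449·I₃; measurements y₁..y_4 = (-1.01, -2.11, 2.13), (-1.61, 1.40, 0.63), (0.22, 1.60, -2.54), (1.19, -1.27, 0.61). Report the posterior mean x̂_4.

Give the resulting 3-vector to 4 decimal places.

result = (0.0358, -0.3481, -0.1589)

after S1 (invert_se3): R=[-0.2494 0.9219 -0.2965; 0.1008 -0.2798 -0.9548; -0.9631 -0.2680 -0.0231], t=(1.2739, -0.9870, 0.6363)
after S2 (triangulate): (-0.0796, -1.7185, -0.6851)
after S3 (kf_track): (0.0358, -0.3481, -0.1589)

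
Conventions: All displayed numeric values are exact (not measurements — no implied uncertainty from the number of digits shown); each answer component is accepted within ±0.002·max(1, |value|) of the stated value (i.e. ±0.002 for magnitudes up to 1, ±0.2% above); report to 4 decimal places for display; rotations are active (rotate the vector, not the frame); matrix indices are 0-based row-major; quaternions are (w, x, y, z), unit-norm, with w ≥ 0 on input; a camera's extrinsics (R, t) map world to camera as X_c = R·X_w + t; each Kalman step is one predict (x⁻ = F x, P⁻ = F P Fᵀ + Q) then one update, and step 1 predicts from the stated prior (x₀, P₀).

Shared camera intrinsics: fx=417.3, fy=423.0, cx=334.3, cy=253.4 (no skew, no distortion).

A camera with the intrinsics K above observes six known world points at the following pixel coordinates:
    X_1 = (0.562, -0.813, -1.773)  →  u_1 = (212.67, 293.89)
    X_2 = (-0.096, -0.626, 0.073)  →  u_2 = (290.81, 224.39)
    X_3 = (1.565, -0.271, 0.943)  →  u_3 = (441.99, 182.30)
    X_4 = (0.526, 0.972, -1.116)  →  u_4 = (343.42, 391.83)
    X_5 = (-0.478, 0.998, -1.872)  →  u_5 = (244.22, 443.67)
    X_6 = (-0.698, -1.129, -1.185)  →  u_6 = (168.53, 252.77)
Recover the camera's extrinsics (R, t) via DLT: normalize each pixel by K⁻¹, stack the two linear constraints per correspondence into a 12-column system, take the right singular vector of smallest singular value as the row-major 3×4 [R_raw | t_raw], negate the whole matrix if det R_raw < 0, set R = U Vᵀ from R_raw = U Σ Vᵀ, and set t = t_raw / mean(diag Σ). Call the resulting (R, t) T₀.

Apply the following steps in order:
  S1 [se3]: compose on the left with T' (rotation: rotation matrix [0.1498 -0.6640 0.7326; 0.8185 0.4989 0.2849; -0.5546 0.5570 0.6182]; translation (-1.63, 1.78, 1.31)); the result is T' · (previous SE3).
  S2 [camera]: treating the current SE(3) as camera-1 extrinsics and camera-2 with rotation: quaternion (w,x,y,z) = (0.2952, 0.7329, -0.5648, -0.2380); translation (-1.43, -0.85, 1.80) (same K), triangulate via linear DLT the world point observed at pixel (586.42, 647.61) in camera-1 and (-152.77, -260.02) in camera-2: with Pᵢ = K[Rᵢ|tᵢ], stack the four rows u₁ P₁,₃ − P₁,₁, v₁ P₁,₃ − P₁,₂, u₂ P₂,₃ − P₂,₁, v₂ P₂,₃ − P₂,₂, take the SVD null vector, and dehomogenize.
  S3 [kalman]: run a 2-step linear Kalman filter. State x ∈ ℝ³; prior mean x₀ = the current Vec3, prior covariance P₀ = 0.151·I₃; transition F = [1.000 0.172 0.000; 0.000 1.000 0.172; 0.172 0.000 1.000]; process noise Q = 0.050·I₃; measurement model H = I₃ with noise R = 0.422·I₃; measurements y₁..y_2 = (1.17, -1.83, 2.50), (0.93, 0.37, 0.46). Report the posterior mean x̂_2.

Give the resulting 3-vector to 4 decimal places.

result = (0.8772, -0.0428, 1.1417)

source (pnp_recover): camera pose = R=[0.7491 0.4646 0.4722; -0.1839 0.8307 -0.5254; -0.6364 0.3068 0.7077], t=(-0.2200, 0.1800, 5.3408)
after S1 (compose_se3): R=[-0.2319 -0.2573 0.9381; 0.3401 0.8821 0.3260; -0.9113 0.3947 -0.1170], t=(2.1301, 3.2111, 4.8339)
after S2 (triangulate): (0.8262, 0.1152, 0.5791)
after S3 (kf_track): (0.8772, -0.0428, 1.1417)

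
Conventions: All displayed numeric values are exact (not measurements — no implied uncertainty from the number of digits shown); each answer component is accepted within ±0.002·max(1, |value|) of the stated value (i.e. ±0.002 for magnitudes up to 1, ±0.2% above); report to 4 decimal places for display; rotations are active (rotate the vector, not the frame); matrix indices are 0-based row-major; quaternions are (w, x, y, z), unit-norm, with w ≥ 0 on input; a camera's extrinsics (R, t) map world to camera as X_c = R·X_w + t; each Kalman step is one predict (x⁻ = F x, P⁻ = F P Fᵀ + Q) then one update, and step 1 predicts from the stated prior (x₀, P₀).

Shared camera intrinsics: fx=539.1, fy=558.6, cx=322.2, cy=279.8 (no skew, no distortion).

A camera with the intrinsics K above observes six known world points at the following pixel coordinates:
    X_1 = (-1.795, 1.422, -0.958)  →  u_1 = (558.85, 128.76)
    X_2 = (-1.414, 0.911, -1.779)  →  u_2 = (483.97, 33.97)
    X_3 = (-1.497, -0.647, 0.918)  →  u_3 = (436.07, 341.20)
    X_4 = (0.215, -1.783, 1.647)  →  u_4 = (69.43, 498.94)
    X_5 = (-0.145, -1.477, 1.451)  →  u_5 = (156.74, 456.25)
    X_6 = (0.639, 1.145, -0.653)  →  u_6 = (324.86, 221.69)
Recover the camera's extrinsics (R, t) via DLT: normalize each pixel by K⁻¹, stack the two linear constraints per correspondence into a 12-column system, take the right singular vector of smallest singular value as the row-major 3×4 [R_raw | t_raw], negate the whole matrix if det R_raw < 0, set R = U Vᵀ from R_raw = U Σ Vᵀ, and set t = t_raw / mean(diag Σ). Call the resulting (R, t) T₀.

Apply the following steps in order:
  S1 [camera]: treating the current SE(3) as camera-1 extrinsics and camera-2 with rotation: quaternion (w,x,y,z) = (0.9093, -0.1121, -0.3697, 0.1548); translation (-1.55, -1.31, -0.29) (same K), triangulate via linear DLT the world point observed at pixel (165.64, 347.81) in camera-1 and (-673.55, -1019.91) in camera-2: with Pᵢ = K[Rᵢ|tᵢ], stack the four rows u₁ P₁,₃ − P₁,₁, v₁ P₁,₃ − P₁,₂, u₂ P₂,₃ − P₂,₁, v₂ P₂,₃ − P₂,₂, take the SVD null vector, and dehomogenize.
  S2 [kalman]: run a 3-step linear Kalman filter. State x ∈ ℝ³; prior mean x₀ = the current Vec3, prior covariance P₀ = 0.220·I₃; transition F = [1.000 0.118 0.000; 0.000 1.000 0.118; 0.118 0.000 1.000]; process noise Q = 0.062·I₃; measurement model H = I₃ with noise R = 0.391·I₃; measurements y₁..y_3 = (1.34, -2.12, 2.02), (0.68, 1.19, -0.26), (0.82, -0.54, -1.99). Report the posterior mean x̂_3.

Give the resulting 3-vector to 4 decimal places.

source (pnp_recover): camera pose = R=[-0.7747 0.6309 0.0434; 0.1643 0.1344 0.9772; 0.6107 0.7642 -0.2078], t=(-0.1701, -0.2399, 4.5394)
after S1 (triangulate): (0.4380, -1.0239, 0.7935)
after S2 (kf_track): (0.5754, -0.4510, -0.0721)

result = (0.5754, -0.4510, -0.0721)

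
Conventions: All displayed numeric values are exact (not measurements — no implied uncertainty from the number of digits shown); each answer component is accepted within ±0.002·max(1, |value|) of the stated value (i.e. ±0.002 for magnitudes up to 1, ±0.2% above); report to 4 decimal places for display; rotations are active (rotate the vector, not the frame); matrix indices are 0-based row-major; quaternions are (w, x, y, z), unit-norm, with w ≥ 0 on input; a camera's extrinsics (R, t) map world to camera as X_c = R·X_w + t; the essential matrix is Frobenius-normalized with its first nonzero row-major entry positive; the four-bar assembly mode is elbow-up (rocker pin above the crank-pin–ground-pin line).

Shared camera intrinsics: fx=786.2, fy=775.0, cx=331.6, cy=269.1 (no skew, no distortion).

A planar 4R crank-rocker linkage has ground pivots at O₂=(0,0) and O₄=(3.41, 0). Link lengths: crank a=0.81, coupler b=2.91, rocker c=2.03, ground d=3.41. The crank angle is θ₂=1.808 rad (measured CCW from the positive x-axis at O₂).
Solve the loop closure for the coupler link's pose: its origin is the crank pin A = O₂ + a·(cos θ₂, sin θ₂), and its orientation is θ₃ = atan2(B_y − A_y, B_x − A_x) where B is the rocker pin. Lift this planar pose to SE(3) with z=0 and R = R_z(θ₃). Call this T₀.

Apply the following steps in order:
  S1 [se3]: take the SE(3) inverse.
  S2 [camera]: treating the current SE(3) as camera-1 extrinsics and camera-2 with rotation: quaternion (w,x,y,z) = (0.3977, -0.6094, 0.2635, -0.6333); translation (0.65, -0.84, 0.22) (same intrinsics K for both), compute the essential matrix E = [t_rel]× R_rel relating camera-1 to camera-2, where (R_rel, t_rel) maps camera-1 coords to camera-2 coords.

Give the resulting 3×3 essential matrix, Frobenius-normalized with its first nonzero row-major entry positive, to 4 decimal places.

source (fourbar_fk): coupler pose = R=[0.9339 -0.3576 0.0000; 0.3576 0.9339 0.0000; 0.0000 0.0000 1.0000], t=(-0.1903, 0.7873, 0.0000)
after S1 (invert_se3): R=[0.9339 0.3576 0.0000; -0.3576 0.9339 0.0000; 0.0000 0.0000 1.0000], t=(-0.1038, -0.8033, 0.0000)
after S2 (essential): [0.3736 -0.4649 0.0249; 0.1191 -0.3275 0.2975; 0.3010 0.0006 -0.5858]

matrix = [0.3736 -0.4649 0.0249; 0.1191 -0.3275 0.2975; 0.3010 0.0006 -0.5858]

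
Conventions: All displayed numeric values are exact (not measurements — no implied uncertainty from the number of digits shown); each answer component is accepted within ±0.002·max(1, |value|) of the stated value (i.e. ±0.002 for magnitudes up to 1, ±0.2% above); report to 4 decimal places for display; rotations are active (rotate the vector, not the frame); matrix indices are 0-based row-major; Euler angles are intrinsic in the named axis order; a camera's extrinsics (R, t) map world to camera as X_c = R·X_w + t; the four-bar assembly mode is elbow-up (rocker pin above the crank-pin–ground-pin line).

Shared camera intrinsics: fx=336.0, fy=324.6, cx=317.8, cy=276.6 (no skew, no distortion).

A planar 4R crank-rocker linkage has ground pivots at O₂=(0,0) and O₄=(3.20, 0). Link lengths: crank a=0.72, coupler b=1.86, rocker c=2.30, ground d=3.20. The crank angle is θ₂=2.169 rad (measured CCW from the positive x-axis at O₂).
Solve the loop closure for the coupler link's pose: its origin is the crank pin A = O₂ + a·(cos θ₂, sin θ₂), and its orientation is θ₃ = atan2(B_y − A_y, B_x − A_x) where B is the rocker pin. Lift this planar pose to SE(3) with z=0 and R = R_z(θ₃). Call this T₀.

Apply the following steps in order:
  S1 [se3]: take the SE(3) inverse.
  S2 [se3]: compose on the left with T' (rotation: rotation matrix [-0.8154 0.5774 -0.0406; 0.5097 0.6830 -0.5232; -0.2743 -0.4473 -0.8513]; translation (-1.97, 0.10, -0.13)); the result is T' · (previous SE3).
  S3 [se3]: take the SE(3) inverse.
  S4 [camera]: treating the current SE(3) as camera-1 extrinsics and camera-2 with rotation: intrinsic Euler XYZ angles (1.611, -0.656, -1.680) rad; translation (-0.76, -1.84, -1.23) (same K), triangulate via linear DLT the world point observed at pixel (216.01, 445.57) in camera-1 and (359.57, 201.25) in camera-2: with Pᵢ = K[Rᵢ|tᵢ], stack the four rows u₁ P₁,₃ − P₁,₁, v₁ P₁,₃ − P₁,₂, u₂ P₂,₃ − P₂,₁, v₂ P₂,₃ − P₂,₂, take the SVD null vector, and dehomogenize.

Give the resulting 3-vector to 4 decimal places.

source (fourbar_fk): coupler pose = R=[0.9227 -0.3854 0.0000; 0.3854 0.9227 0.0000; 0.0000 0.0000 1.0000], t=(-0.4055, 0.5950, 0.0000)
after S1 (invert_se3): R=[0.9227 0.3854 0.0000; -0.3854 0.9227 0.0000; 0.0000 0.0000 1.0000], t=(0.1448, -0.7053, 0.0000)
after S2 (compose_se3): R=[-0.9750 0.2185 -0.0406; 0.2071 0.8267 -0.5232; -0.0807 -0.5185 -0.8513], t=(-2.4953, -0.3079, 0.1457)
after S3 (invert_se3): R=[-0.9750 0.2071 -0.0807; 0.2185 0.8267 -0.5185; -0.0406 -0.5232 -0.8513], t=(-2.3574, 0.8754, -0.1384)
after S4 (triangulate): (-1.8058, -0.5990, -1.9064)

result = (-1.8058, -0.5990, -1.9064)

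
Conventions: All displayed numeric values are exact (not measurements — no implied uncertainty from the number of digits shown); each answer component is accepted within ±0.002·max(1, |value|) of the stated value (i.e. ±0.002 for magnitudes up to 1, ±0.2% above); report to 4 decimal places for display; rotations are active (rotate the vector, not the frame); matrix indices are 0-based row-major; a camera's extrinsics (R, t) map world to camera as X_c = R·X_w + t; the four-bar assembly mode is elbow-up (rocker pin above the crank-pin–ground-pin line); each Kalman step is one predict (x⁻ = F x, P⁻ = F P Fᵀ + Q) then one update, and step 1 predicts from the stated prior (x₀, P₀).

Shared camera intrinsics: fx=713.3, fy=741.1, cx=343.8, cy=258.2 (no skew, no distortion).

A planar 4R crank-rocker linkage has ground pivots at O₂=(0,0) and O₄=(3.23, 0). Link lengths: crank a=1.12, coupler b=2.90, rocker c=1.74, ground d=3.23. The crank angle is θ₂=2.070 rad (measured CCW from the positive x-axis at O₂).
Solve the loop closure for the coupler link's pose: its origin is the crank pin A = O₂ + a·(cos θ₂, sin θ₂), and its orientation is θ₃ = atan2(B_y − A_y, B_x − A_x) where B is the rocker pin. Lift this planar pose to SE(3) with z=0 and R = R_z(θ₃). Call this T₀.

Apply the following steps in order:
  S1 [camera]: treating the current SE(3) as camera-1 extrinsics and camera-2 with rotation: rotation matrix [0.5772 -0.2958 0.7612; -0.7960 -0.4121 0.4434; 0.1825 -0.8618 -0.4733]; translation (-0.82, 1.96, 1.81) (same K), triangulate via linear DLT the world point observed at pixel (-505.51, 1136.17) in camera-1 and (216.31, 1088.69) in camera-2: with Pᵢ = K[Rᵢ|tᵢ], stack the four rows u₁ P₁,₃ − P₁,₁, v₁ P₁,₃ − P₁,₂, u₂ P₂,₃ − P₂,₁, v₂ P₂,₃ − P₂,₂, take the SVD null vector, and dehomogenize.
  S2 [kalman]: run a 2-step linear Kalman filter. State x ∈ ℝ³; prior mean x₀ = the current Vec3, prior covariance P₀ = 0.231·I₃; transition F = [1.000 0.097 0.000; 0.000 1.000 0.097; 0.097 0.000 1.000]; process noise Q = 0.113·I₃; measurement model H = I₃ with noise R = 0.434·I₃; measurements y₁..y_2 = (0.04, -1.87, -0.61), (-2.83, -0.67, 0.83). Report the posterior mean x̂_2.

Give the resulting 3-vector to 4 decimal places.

source (fourbar_fk): coupler pose = R=[0.9850 -0.1724 0.0000; 0.1724 0.9850 0.0000; 0.0000 0.0000 1.0000], t=(-0.5362, 0.9833, 0.0000)
after S1 (triangulate): (-0.0050, -0.5459, 0.3754)
after S2 (kf_track): (-1.2379, -0.9766, 0.2493)

result = (-1.2379, -0.9766, 0.2493)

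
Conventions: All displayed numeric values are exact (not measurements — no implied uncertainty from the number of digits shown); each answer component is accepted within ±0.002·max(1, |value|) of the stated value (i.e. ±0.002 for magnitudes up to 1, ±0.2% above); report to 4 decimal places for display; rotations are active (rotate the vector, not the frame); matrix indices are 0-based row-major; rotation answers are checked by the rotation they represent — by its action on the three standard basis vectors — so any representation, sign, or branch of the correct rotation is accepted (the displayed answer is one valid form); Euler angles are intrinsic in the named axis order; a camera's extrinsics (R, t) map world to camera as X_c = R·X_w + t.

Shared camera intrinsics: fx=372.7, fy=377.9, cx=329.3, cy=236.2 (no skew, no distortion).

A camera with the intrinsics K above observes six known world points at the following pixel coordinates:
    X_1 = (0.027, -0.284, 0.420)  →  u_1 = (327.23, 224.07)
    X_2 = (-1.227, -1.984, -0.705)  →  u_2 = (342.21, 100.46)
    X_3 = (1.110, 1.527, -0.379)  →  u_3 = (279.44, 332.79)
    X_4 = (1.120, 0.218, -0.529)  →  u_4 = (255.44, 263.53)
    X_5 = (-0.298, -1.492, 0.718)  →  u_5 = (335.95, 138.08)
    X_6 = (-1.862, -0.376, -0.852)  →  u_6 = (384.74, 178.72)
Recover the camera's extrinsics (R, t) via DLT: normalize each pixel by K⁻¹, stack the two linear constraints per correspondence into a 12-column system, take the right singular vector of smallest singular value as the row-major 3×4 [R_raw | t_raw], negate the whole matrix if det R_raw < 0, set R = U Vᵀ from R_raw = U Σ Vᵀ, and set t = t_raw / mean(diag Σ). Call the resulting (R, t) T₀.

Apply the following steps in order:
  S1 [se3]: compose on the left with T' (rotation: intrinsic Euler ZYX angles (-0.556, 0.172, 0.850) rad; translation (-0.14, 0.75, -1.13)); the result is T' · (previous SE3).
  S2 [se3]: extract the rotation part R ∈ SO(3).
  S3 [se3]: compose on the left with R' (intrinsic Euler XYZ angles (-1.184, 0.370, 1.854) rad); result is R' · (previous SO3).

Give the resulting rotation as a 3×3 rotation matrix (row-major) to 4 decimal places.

rotation (matrix) = ((-0.5673, 0.0551, -0.8216), (0.1185, 0.9928, -0.0152), (0.8149, -0.1060, -0.5698))

source (pnp_recover): camera pose = R=[-0.8856 0.2339 0.4013; 0.3303 0.9245 0.1900; -0.3266 0.3009 -0.8960], t=(-0.1099, -0.0100, 6.1998)
after S1 (compose_se3): R=[-0.4918 0.5283 0.6921; 0.8511 0.1240 0.5101; 0.1837 0.8399 -0.5106], t=(-2.1001, -3.5236, 2.9128)
after S2 (rot_of_se3): [-0.4918 0.5283 0.6921; 0.8511 0.1240 0.5101; 0.1837 0.8399 -0.5106]
after S3 (compose_so3): [-0.5673 0.0551 -0.8216; 0.1185 0.9928 -0.0152; 0.8149 -0.1060 -0.5698]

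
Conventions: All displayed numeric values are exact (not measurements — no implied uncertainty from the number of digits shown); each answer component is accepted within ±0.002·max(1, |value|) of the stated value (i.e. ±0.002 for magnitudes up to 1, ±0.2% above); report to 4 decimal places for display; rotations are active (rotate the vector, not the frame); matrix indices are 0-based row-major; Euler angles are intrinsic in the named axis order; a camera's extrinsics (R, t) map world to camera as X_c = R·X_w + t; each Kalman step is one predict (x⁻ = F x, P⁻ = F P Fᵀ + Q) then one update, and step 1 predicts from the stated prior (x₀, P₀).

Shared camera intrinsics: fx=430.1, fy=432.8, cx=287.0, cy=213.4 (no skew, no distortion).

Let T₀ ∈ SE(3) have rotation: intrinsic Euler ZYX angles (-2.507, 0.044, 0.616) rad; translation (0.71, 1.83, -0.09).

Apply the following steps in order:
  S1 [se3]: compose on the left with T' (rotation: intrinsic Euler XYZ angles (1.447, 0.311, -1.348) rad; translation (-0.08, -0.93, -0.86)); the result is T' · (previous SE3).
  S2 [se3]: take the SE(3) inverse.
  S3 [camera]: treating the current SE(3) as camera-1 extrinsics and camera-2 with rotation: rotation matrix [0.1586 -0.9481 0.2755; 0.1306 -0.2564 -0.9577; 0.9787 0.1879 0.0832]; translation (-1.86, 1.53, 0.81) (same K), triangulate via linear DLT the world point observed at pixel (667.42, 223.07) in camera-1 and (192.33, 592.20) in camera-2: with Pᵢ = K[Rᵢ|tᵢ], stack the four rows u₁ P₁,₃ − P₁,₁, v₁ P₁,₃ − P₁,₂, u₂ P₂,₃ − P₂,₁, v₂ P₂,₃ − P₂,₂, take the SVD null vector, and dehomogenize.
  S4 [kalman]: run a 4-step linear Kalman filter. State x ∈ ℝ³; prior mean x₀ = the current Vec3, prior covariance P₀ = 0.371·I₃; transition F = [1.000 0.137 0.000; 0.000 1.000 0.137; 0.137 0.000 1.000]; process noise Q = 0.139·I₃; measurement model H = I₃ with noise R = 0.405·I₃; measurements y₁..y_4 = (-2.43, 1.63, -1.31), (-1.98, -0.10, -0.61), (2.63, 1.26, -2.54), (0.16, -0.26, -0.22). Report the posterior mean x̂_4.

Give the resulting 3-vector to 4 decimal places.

result = (0.3991, 0.1207, -0.9155)

after S1 (compose_se3): R=[-0.7326 -0.3502 0.5836; -0.1071 -0.7875 -0.6069; 0.6722 -0.5072 0.5394], t=(1.7410, -0.2909, -1.2298)
after S2 (invert_se3): R=[-0.7326 -0.1071 0.6722; -0.3502 -0.7875 -0.5072; 0.5836 -0.6069 0.5394], t=(2.0710, -0.2432, -0.5292)
after S3 (triangulate): (1.6557, -1.1405, 0.0962)
after S4 (kf_track): (0.3991, 0.1207, -0.9155)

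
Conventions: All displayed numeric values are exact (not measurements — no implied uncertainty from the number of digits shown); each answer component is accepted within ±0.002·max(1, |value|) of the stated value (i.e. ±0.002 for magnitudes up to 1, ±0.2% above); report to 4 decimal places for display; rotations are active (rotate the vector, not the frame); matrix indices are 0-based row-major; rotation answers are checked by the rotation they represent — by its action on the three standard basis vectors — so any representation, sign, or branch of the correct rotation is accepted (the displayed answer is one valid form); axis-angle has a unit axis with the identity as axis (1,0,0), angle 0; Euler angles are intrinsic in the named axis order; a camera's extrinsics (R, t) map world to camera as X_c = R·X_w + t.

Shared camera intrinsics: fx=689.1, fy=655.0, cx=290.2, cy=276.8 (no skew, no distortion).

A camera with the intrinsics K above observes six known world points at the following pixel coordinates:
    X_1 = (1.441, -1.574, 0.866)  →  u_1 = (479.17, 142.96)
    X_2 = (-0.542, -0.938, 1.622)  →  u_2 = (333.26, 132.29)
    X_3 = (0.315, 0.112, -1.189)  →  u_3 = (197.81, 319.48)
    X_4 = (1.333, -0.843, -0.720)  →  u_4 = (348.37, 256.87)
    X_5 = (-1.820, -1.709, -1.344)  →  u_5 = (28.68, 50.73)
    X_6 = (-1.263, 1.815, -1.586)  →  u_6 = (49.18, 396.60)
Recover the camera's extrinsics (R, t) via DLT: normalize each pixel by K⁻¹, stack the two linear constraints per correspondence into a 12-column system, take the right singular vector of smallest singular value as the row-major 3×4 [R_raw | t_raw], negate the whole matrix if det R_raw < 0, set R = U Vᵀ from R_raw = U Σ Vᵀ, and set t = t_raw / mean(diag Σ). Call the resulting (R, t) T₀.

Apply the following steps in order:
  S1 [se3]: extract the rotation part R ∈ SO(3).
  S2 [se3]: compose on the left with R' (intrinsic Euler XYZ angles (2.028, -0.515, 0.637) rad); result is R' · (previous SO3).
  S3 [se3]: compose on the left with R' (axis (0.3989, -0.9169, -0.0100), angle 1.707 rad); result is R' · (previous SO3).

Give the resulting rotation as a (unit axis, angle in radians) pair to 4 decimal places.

source (pnp_recover): camera pose = R=[0.7646 -0.1537 0.6259; 0.4152 0.8603 -0.2959; -0.4930 0.4861 0.7216], t=(-0.2598, -0.2001, 6.7789)
after S1 (rot_of_se3): [0.7646 -0.1537 0.6259; 0.4152 0.8603 -0.2959; -0.4930 0.4861 0.7216]
after S2 (compose_so3): [0.5628 -0.7923 0.2357; -0.1256 -0.3638 -0.9230; 0.8170 0.4898 -0.3043]
after S3 (compose_so3): [-0.6696 -0.3353 0.6627; -0.6567 -0.1495 -0.7392; 0.3470 -0.9302 -0.1201]

rotation (axis_angle) = ((-0.3903, 0.6453, -0.6568), 2.8944)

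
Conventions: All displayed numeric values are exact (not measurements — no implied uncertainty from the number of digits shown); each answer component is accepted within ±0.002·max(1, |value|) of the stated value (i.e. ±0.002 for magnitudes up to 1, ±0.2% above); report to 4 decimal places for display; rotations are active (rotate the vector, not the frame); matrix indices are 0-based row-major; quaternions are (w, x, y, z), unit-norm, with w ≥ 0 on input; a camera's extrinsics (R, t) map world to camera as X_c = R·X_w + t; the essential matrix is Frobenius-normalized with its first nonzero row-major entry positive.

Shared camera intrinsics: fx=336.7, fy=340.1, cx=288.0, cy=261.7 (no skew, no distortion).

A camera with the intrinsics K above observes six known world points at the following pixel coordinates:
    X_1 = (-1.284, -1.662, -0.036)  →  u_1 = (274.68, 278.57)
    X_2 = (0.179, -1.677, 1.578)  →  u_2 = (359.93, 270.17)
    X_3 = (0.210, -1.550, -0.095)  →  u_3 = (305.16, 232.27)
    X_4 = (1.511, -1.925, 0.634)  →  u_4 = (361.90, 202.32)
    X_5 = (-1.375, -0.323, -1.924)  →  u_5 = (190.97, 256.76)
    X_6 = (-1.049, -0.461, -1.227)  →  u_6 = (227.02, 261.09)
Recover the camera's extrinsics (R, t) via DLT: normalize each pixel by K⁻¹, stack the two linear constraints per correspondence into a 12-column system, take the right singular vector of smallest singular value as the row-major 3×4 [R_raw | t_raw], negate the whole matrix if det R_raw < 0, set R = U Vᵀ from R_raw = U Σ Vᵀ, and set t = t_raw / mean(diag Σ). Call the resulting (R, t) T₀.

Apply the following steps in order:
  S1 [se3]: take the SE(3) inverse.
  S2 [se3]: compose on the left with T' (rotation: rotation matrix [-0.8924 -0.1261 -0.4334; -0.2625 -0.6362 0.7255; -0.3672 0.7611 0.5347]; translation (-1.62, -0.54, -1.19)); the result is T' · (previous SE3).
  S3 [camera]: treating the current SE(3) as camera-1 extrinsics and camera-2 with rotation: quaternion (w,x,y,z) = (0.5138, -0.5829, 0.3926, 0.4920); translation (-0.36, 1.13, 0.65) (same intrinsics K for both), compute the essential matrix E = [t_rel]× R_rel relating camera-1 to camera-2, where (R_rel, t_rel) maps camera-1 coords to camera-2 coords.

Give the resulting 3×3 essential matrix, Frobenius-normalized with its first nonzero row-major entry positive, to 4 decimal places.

source (pnp_recover): camera pose = R=[0.5501 -0.1204 0.8264; -0.7633 0.3290 0.5560; -0.3388 -0.9366 0.0891], t=(0.1903, 0.0197, 6.7501)
after S1 (invert_se3): R=[0.5501 -0.7633 -0.3388; -0.1204 0.3290 -0.9366; 0.8264 0.5560 0.0891], t=(2.1971, 6.3389, -0.7697)
after S2 (compose_se3): R=[-0.8339 0.3987 0.3818; 0.5317 0.3944 0.7495; 0.1482 0.8279 -0.5409], t=(-4.0461, -5.7081, 2.4164)
after S3 (essential): [0.4478 -0.4391 -0.1544; 0.1594 -0.2043 -0.1507; 0.3204 0.0530 0.6225]

matrix = [0.4478 -0.4391 -0.1544; 0.1594 -0.2043 -0.1507; 0.3204 0.0530 0.6225]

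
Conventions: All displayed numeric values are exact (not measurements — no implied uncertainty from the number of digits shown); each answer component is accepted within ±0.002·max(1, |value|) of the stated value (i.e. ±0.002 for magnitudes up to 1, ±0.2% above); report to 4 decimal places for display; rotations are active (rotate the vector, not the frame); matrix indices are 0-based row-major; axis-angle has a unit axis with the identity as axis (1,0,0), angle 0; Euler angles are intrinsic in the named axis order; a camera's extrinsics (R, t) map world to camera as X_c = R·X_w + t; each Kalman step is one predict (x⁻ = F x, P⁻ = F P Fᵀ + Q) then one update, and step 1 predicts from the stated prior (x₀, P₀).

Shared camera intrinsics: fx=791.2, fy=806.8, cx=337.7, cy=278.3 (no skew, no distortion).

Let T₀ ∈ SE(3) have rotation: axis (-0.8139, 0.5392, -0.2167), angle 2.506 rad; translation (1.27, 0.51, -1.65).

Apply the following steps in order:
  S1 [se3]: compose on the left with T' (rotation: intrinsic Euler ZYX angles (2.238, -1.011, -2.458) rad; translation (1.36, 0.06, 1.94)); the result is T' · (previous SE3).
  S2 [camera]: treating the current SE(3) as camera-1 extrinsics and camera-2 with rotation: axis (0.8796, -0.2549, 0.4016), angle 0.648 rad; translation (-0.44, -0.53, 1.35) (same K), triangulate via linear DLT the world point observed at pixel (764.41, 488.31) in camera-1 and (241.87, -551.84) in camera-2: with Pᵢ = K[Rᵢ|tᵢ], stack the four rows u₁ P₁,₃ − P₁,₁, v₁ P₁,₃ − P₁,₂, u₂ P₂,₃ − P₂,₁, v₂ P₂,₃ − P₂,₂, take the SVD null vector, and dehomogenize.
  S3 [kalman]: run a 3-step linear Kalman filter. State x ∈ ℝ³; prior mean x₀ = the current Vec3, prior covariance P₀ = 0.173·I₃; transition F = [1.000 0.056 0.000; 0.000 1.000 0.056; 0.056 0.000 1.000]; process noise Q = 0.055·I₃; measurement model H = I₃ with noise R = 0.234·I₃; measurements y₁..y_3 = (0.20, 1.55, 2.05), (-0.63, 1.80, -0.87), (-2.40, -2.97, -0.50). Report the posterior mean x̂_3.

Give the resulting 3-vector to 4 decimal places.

result = (-1.0578, -0.5904, -0.2307)

after S1 (compose_se3): R=[-0.3826 0.7665 0.5159; -0.6659 -0.6158 0.4211; 0.6404 -0.1825 0.7460], t=(2.5738, 0.8422, 3.5244)
after S2 (triangulate): (0.1590, -0.5753, -0.5259)
after S3 (kf_track): (-1.0578, -0.5904, -0.2307)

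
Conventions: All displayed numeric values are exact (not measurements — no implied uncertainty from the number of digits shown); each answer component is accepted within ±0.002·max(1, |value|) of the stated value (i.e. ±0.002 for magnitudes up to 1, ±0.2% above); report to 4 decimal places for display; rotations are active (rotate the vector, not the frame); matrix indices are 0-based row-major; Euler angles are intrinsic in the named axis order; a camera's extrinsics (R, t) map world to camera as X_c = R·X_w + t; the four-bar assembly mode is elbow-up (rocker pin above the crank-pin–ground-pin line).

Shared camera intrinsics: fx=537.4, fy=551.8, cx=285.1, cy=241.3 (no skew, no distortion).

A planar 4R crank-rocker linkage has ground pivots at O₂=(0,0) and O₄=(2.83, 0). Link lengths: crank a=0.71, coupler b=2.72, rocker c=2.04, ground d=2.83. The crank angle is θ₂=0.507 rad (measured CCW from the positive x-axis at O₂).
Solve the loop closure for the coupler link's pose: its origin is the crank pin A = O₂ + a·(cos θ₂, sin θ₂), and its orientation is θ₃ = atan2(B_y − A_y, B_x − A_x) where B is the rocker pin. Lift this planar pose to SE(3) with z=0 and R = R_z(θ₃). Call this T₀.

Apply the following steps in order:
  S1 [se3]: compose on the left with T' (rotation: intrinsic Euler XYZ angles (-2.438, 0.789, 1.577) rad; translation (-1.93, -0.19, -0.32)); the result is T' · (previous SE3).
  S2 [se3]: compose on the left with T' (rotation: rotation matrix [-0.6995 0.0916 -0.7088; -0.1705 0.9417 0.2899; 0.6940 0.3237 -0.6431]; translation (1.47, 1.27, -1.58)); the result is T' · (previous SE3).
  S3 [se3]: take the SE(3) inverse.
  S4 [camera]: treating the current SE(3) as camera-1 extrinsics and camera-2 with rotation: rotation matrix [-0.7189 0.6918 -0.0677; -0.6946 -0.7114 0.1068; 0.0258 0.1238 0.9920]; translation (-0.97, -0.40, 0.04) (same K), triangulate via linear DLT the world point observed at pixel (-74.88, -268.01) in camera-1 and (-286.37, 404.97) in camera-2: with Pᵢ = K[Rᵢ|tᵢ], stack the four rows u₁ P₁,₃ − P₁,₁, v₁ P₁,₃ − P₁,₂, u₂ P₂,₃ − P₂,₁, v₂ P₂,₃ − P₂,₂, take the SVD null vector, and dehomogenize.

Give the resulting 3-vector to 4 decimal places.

source (fourbar_fk): coupler pose = R=[0.7825 -0.6227 0.0000; 0.6227 0.7825 0.0000; 0.0000 0.0000 1.0000], t=(0.6207, 0.3447, 0.0000)
after S1 (compose_se3): R=[-0.4421 -0.5486 0.7096; -0.3056 0.8360 0.4558; -0.8433 -0.0154 -0.5372], t=(-2.1756, -0.5016, -0.9088)
after S2 (compose_se3): R=[0.8790 0.4711 -0.0739; -0.4569 0.8763 0.1525; 0.1366 -0.1003 0.9855], t=(3.5900, 0.9051, -2.6678)
after S3 (invert_se3): R=[0.8790 -0.4569 0.1366; 0.4711 0.8763 -0.1003; -0.0739 0.1525 0.9855], t=(-2.3775, -2.7521, 2.7564)
after S4 (triangulate): (-0.4357, -0.3798, 0.9511)

result = (-0.4357, -0.3798, 0.9511)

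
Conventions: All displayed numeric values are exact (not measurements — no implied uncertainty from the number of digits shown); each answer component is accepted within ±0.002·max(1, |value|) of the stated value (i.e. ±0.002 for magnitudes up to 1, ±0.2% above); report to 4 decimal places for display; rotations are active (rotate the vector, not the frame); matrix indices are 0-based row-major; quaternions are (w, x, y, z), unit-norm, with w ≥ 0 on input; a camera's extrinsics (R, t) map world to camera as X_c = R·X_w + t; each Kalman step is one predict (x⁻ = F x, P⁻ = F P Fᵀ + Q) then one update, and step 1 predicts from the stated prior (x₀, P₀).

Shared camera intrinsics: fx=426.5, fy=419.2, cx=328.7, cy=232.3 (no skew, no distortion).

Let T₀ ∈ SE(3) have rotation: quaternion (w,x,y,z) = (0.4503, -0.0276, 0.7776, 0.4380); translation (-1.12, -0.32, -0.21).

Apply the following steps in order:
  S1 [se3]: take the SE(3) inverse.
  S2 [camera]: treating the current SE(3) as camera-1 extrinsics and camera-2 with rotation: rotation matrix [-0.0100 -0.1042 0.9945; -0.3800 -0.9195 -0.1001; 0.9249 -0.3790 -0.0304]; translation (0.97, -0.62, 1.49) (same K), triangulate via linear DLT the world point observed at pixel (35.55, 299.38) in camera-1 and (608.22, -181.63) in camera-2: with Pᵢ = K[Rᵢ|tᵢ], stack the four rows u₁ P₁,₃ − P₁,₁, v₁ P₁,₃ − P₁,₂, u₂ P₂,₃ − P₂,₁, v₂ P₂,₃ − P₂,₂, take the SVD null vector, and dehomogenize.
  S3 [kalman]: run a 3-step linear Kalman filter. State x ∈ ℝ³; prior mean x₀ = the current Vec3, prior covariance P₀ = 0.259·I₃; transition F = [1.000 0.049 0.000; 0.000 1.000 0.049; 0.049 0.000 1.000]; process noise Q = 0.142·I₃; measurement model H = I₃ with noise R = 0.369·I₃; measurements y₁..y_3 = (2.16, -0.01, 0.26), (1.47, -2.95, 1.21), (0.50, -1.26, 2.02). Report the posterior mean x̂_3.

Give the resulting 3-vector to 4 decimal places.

result = (1.1488, -1.1243, 1.4574)

after S1 (invert_se3): R=[-0.5930 0.3515 -0.7245; -0.4374 0.6148 0.6563; 0.6761 0.7060 -0.2108], t=(-0.7038, -0.1553, 0.9389)
after S2 (triangulate): (1.8344, 1.3202, 0.9330)
after S3 (kf_track): (1.1488, -1.1243, 1.4574)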